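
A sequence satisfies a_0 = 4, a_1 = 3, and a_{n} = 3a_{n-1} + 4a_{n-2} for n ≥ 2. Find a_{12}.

The ordinary generating function has denominator 1 - 3t - 4t^2.
Iterating the recurrence: a_0,…,a_{12} = 4, 3, 25, 87, 361, 1431, 5737, 22935, 91753, 366999, 1468009, 5872023, 23488105.

23488105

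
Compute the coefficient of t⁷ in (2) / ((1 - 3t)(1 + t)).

3280

The denominator gives the recurrence a_n = 2a_(n−1) + 3a_(n−2) for n ≥ 3; the numerator fixes a_0 = 2, a_1 = 4, a_2 = 14.
Iterating: 2, 4, 14, 40, 122, 364, 1094, 3280, so a_7 = 3280.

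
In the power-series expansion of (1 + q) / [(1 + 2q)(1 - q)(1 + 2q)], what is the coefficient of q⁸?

882

The denominator gives the recurrence a_n = −3a_(n−1) + 4a_(n−3) for n ≥ 3; the numerator fixes a_0 = 1, a_1 = -2, a_2 = 6.
Iterating: 1, -2, 6, -14, 34, -78, 178, -398, 882, so a_8 = 882.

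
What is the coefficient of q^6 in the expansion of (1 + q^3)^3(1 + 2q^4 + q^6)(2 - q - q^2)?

(1 + q^3)^3 has coefficients 1,0,0,3,0,0,3 for degrees 0…6.
(1 + 2q^4 + q^6) has coefficients 1,0,0,0,2,0,1 for degrees 0…6.
Finally multiplying by (2 - q - q^2), the product of all factors after the first has coefficients 2,-1,-1,0,4,-2,0 for degrees 0…6.
[q^6] = 1·0 + 3·0 + 3·2 = 6.

6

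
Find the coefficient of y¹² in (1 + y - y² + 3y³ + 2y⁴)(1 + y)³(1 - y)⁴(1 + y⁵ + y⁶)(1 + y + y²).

-7

(1 + y - y² + 3y³ + 2y⁴) has coefficients 1,1,-1,3,2 for degrees 0…4.
(1 + y)³ has coefficients 1,3,3,1,0,0,0,0,0,0,0,0,0 for degrees 0…12.
Multiplying by (1 - y)⁴ gives running coefficients 1,-1,-3,3,3,-3,-1,1,0,0,0,0,0 for degrees 0…12.
Multiplying by (1 + y⁵ + y⁶) gives running coefficients 1,-1,-3,3,3,-2,-1,-3,0,6,0,-4,0 for degrees 0…12.
Finally multiplying by (1 + y + y²), the product of all factors after the first has coefficients 1,0,-3,-1,3,4,0,-6,-4,3,6,2,-4 for degrees 0…12.
[y¹²] = 1·(-4) + 1·2 − 1·6 + 3·3 + 2·(-4) = -7.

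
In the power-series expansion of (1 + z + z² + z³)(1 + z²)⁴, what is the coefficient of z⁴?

(1 + z + z² + z³) has coefficients 1,1,1,1 for degrees 0…3.
(1 + z²)⁴ has coefficients 1,0,4,0,6 for degrees 0…4.
[z⁴] = 1·6 + 1·0 + 1·4 + 1·0 = 10.

10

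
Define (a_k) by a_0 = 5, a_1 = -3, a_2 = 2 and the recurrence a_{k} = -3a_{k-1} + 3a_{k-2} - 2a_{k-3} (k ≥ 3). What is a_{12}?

4683791

The ordinary generating function has denominator 1 + 3y - 3y^2 + 2y^3.
Iterating the recurrence: a_0,…,a_{12} = 5, -3, 2, -25, 87, -340, 1331, -5187, 20234, -78925, 307851, -1200796, 4683791.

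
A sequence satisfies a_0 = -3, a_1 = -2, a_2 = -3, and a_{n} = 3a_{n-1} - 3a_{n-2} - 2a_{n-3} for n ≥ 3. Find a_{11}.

-5097

The ordinary generating function has denominator 1 - 3q + 3q^2 + 2q^3.
Iterating the recurrence: a_0,…,a_{11} = -3, -2, -3, 3, 22, 63, 117, 118, -123, -957, -2738, -5097.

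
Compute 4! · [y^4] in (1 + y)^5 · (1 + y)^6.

The EGF product rule gives c_4 = Σ_{k_1+k_2=4} C(4; k_1,k_2) · ∏ g_i(k_i), where (1+y)^5 gives the falling factorial (5)_k; (1+y)^6 gives the falling factorial (6)_k.
g_1(k) for k = 0…4: 1, 5, 20, 60, 120.
g_2(k) for k = 0…4: 1, 6, 30, 120, 360.
c_4 = Σ_k C(4,k)·g_1(k)·g_2(4−k) = 1·1·360 + 4·5·120 + 6·20·30 + 4·60·6 + 1·120·1 = 360 + 2400 + 3600 + 1440 + 120 = 7920.

7920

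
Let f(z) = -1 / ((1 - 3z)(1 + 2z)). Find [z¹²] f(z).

-320503

Partial fractions give a closed form: a_n = (-3/5)·3^n + (-2/5)·(-2)^n.
At n = 12: a_12 = -320503.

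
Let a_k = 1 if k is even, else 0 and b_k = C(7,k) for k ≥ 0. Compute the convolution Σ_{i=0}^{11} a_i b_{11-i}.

This is [x^11] in the product of the two ordinary generating functions.
Σ = 1·0 + 0·0 + 1·0 + 0·0 + 1·1 + 0·7 + 1·21 + 0·35 + 1·35 + 0·21 + 1·7 + 0·1 = 64.

64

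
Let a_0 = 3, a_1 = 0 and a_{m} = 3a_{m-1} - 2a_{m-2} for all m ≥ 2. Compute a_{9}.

-1530

The ordinary generating function has denominator 1 - 3y + 2y^2.
Iterating the recurrence: a_0,…,a_{9} = 3, 0, -6, -18, -42, -90, -186, -378, -762, -1530.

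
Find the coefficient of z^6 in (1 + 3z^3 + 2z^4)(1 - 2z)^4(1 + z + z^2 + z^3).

-27

(1 + 3z^3 + 2z^4) has coefficients 1,0,0,3,2 for degrees 0…4.
(1 - 2z)^4 has coefficients 1,-8,24,-32,16,0,0 for degrees 0…6.
Finally multiplying by (1 + z + z^2 + z^3), the product of all factors after the first has coefficients 1,-7,17,-15,0,8,-16 for degrees 0…6.
[z^6] = 1·(-16) + 3·(-15) + 2·17 = -27.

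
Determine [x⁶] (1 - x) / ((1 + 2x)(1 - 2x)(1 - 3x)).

Partial fractions give a closed form: a_n = (3/10)·(-2)^n + (-1/2)·2^n + (6/5)·3^n.
At n = 6: a_6 = 862.

862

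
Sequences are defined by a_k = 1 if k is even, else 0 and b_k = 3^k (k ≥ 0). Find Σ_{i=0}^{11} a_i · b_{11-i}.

199290

The convolution is the t^11 coefficient of A(t)B(t).
Σ = 1·177147 + 0·59049 + 1·19683 + 0·6561 + 1·2187 + 0·729 + 1·243 + 0·81 + 1·27 + 0·9 + 1·3 + 0·1 = 199290.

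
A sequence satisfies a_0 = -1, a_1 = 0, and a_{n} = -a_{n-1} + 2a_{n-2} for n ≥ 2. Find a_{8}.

The ordinary generating function has denominator 1 + q - 2q^2.
Iterating the recurrence: a_0,…,a_{8} = -1, 0, -2, 2, -6, 10, -22, 42, -86.

-86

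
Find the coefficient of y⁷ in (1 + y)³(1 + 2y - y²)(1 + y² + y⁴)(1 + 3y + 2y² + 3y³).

(1 + y)³ has coefficients 1,3,3,1 for degrees 0…3.
(1 + 2y - y²) has coefficients 1,2,-1,0,0,0,0,0 for degrees 0…7.
Multiplying by (1 + y² + y⁴) gives running coefficients 1,2,0,2,0,2,-1,0 for degrees 0…7.
Finally multiplying by (1 + 3y + 2y² + 3y³), the product of all factors after the first has coefficients 1,5,8,9,12,6,11,1 for degrees 0…7.
[y⁷] = 1·1 + 3·11 + 3·6 + 1·12 = 64.

64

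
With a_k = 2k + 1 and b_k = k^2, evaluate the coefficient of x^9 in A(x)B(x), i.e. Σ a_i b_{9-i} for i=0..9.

Write out a_i and b_{9-i} for i = 0,…,9 and sum the products.
Σ = 1·81 + 3·64 + 5·49 + 7·36 + 9·25 + 11·16 + 13·9 + 15·4 + 17·1 + 19·0 = 1365.

1365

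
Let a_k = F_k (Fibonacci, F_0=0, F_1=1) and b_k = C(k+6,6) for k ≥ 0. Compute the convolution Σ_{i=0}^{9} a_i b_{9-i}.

10220

This is [x^9] in the product of the two ordinary generating functions.
Σ = 0·5005 + 1·3003 + 1·1716 + 2·924 + 3·462 + 5·210 + 8·84 + 13·28 + 21·7 + 34·1 = 10220.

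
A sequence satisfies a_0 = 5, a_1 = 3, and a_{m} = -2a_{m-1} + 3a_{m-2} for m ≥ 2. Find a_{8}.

The ordinary generating function has denominator 1 + 2y - 3y^2.
Iterating the recurrence: a_0,…,a_{8} = 5, 3, 9, -9, 45, -117, 369, -1089, 3285.

3285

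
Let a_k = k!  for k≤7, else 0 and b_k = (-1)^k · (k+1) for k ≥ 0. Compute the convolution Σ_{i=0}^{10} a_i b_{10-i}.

-17141

Write out a_i and b_{10-i} for i = 0,…,10 and sum the products.
Σ = 1·11 + 1·(-10) + 2·9 + 6·(-8) + 24·7 + 120·(-6) + 720·5 + 5040·(-4) + 0·3 + 0·(-2) + 0·1 = -17141.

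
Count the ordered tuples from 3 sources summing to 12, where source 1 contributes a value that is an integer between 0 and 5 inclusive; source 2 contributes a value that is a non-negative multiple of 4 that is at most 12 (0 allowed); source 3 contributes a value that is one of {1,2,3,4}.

The generating function for the choices is (1 + y + y^2 + y^3 + y^4 + y^5)·(1 + y^4 + y^8 + y^12)·(y + y^2 + y^3 + y^4); the count is [y^12].
(1 + y + y^2 + y^3 + y^4 + y^5) has coefficients 1,1,1,1,1,1 for degrees 0…5.
(1 + y^4 + y^8 + y^12) has coefficients 1,0,0,0,1,0,0,0,1,0,0,0,1 for degrees 0…12.
Finally multiplying by (y + y^2 + y^3 + y^4), the product of all factors after the first has coefficients 0,1,1,1,1,1,1,1,1,1,1,1,1 for degrees 0…12.
[y^12] = 1·1 + 1·1 + 1·1 + 1·1 + 1·1 + 1·1 = 6.

6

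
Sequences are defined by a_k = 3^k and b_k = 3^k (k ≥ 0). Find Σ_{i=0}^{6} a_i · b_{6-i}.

Write out a_i and b_{6-i} for i = 0,…,6 and sum the products.
Σ = 1·729 + 3·243 + 9·81 + 27·27 + 81·9 + 243·3 + 729·1 = 5103.

5103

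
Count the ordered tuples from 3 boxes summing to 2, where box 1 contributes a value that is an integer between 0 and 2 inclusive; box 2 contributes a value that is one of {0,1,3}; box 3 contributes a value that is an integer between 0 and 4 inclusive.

The generating function for the choices is (1 + x + x²)·(1 + x + x³)·(1 + x + x² + x³ + x⁴); the count is [x²].
(1 + x + x²) has coefficients 1,1,1 for degrees 0…2.
(1 + x + x³) has coefficients 1,1,0 for degrees 0…2.
Finally multiplying by (1 + x + x² + x³ + x⁴), the product of all factors after the first has coefficients 1,2,2 for degrees 0…2.
[x²] = 1·2 + 1·2 + 1·1 = 5.

5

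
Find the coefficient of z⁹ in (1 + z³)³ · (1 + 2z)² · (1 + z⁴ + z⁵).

(1 + z³)³ has coefficients 1,0,0,3,0,0,3,0,0,1 for degrees 0…9.
(1 + 2z)² has coefficients 1,4,4,0,0,0,0,0,0,0 for degrees 0…9.
Finally multiplying by (1 + z⁴ + z⁵), the product of all factors after the first has coefficients 1,4,4,0,1,5,8,4,0,0 for degrees 0…9.
[z⁹] = 1·0 + 3·8 + 3·0 + 1·1 = 25.

25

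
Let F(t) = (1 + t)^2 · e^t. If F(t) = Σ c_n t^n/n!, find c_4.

The EGF product rule gives c_4 = Σ_{k_1+k_2=4} C(4; k_1,k_2) · ∏ g_i(k_i), where (1+t)^2 gives the falling factorial (2)_k; e^t gives (1)^k.
g_1(k) for k = 0…4: 1, 2, 2, 0, 0.
g_2(k) for k = 0…4: 1, 1, 1, 1, 1.
c_4 = Σ_k C(4,k)·g_1(k)·g_2(4−k) = 1·1·1 + 4·2·1 + 6·2·1 = 1 + 8 + 12 = 21.

21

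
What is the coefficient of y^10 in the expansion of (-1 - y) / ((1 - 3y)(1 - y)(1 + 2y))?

Partial fractions give a closed form: a_n = (-6/5)·3^n + (1/3)·1^n + (-2/15)·(-2)^n.
At n = 10: a_10 = -70995.

-70995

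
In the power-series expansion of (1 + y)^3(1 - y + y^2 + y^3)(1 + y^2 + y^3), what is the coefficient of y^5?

7

(1 + y)^3 has coefficients 1,3,3,1 for degrees 0…3.
(1 - y + y^2 + y^3) has coefficients 1,-1,1,1,0,0 for degrees 0…5.
Finally multiplying by (1 + y^2 + y^3), the product of all factors after the first has coefficients 1,-1,2,1,0,2 for degrees 0…5.
[y^5] = 1·2 + 3·0 + 3·1 + 1·2 = 7.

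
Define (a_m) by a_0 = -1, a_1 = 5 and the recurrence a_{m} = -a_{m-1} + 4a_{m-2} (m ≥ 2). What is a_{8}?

The ordinary generating function has denominator 1 + t - 4t^2.
Iterating the recurrence: a_0,…,a_{8} = -1, 5, -9, 29, -65, 181, -441, 1165, -2929.

-2929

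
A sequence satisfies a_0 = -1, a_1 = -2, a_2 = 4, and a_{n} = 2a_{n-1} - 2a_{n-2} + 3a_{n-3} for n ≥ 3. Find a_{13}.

The ordinary generating function has denominator 1 - 2z + 2z^2 - 3z^3.
Iterating the recurrence: a_0,…,a_{13} = -1, -2, 4, 9, 4, 2, 23, 54, 68, 97, 220, 450, 751, 1262.

1262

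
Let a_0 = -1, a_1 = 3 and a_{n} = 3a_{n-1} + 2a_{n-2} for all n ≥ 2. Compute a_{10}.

194215

The ordinary generating function has denominator 1 - 3y - 2y^2.
Iterating the recurrence: a_0,…,a_{10} = -1, 3, 7, 27, 95, 339, 1207, 4299, 15311, 54531, 194215.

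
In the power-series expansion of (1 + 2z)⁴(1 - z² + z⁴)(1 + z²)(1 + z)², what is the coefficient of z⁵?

64

(1 + 2z)⁴ has coefficients 1,8,24,32,16 for degrees 0…4.
(1 - z² + z⁴) has coefficients 1,0,-1,0,1,0 for degrees 0…5.
Multiplying by (1 + z²) gives running coefficients 1,0,0,0,0,0 for degrees 0…5.
Finally multiplying by (1 + z)², the product of all factors after the first has coefficients 1,2,1,0,0,0 for degrees 0…5.
[z⁵] = 1·0 + 8·0 + 24·0 + 32·1 + 16·2 = 64.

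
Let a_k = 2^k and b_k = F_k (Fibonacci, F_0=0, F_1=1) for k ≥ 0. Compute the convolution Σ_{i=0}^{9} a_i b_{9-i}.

880

This is [x^9] in the product of the two ordinary generating functions.
Σ = 1·34 + 2·21 + 4·13 + 8·8 + 16·5 + 32·3 + 64·2 + 128·1 + 256·1 + 512·0 = 880.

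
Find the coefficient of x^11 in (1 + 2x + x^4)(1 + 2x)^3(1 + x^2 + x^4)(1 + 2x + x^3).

(1 + 2x + x^4) has coefficients 1,2,0,0,1 for degrees 0…4.
(1 + 2x)^3 has coefficients 1,6,12,8,0,0,0,0,0,0,0,0 for degrees 0…11.
Multiplying by (1 + x^2 + x^4) gives running coefficients 1,6,13,14,13,14,12,8,0,0,0,0 for degrees 0…11.
Finally multiplying by (1 + 2x + x^3), the product of all factors after the first has coefficients 1,8,25,41,47,53,54,45,30,12,8,0 for degrees 0…11.
[x^11] = 1·0 + 2·8 + 1·45 = 61.

61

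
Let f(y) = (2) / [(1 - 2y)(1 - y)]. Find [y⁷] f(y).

The denominator gives the recurrence a_n = 3a_(n−1) − 2a_(n−2) for n ≥ 2; the numerator fixes a_0 = 2, a_1 = 6.
Iterating: 2, 6, 14, 30, 62, 126, 254, 510, so a_7 = 510.

510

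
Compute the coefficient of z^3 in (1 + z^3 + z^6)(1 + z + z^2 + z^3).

2

(1 + z^3 + z^6) has coefficients 1,0,0,1 for degrees 0…3.
(1 + z + z^2 + z^3) has coefficients 1,1,1,1 for degrees 0…3.
[z^3] = 1·1 + 1·1 = 2.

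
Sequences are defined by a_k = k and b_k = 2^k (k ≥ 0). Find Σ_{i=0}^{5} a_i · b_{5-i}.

Write out a_i and b_{5-i} for i = 0,…,5 and sum the products.
Σ = 0·32 + 1·16 + 2·8 + 3·4 + 4·2 + 5·1 = 57.

57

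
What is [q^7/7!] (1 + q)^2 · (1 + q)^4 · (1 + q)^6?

3991680

The EGF product rule gives c_7 = Σ_{k_1+k_2+k_3=7} C(7; k_1,k_2,k_3) · ∏ g_i(k_i), where (1+q)^2 gives the falling factorial (2)_k; (1+q)^4 gives the falling factorial (4)_k; (1+q)^6 gives the falling factorial (6)_k.
g_1(k) for k = 0…7: 1, 2, 2, 0, 0, 0, 0, 0.
g_2(k) for k = 0…7: 1, 4, 12, 24, 24, 0, 0, 0.
g_3(k) for k = 0…7: 1, 6, 30, 120, 360, 720, 720, 0.
First combine the last two factors: h(k) = Σ_j C(k,j)·g_2(j)·g_3(k−j) for k = 0…7: 1, 10, 90, 720, 5040, 30240, 151200, 604800.
c_7 = Σ_k C(7,k)·g_1(k)·h(7−k) = 1·1·604800 + 7·2·151200 + 21·2·30240 = 604800 + 2116800 + 1270080 = 3991680.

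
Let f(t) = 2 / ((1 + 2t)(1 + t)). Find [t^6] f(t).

254

The denominator gives the recurrence a_n = −3a_(n−1) − 2a_(n−2) for n ≥ 2; the numerator fixes a_0 = 2, a_1 = -6.
Iterating: 2, -6, 14, -30, 62, -126, 254, so a_6 = 254.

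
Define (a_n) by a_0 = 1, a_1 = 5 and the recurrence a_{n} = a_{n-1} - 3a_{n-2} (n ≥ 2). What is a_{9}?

-265

The ordinary generating function has denominator 1 - y + 3y^2.
Iterating the recurrence: a_0,…,a_{9} = 1, 5, 2, -13, -19, 20, 77, 17, -214, -265.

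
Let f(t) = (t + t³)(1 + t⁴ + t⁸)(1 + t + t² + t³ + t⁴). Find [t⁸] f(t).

2

(t + t³) has coefficients 0,1,0,1 for degrees 0…3.
(1 + t⁴ + t⁸) has coefficients 1,0,0,0,1,0,0,0,1 for degrees 0…8.
Finally multiplying by (1 + t + t² + t³ + t⁴), the product of all factors after the first has coefficients 1,1,1,1,2,1,1,1,2 for degrees 0…8.
[t⁸] = 1·1 + 1·1 = 2.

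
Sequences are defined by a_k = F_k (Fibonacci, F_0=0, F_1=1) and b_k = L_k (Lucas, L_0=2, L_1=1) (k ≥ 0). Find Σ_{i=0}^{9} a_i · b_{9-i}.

Write out a_i and b_{9-i} for i = 0,…,9 and sum the products.
Σ = 0·76 + 1·47 + 1·29 + 2·18 + 3·11 + 5·7 + 8·4 + 13·3 + 21·1 + 34·2 = 340.

340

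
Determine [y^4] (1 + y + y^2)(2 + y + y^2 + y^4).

2

(1 + y + y^2) has coefficients 1,1,1 for degrees 0…2.
(2 + y + y^2 + y^4) has coefficients 2,1,1,0,1 for degrees 0…4.
[y^4] = 1·1 + 1·0 + 1·1 = 2.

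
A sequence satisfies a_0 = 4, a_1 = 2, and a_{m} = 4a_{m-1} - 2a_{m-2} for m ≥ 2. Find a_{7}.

The ordinary generating function has denominator 1 - 4y + 2y^2.
Iterating the recurrence: a_0,…,a_{7} = 4, 2, 0, -4, -16, -56, -192, -656.

-656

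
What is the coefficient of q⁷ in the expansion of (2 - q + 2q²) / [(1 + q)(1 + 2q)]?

The denominator gives the recurrence a_n = −3a_(n−1) − 2a_(n−2) for n ≥ 3; the numerator fixes a_0 = 2, a_1 = -7, a_2 = 19.
Iterating: 2, -7, 19, -43, 91, -187, 379, -763, so a_7 = -763.

-763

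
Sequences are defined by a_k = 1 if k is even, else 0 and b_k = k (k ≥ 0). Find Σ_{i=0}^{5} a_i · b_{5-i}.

Write out a_i and b_{5-i} for i = 0,…,5 and sum the products.
Σ = 1·5 + 0·4 + 1·3 + 0·2 + 1·1 + 0·0 = 9.

9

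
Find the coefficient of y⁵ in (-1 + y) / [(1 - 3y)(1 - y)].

-243

The denominator gives the recurrence a_n = 4a_(n−1) − 3a_(n−2) for n ≥ 2; the numerator fixes a_0 = -1, a_1 = -3.
Iterating: -1, -3, -9, -27, -81, -243, so a_5 = -243.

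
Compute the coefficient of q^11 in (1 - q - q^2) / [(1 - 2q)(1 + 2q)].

-1024

The denominator gives the recurrence a_n = 4a_(n−2) for n ≥ 3; the numerator fixes a_0 = 1, a_1 = -1, a_2 = 3.
Iterating: 1, -1, 3, -4, 12, -16, 48, -64, 192, -256, 768, -1024, so a_11 = -1024.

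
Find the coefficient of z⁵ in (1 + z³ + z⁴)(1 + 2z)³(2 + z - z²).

34

(1 + z³ + z⁴) has coefficients 1,0,0,1,1 for degrees 0…4.
(1 + 2z)³ has coefficients 1,6,12,8,0,0 for degrees 0…5.
Finally multiplying by (2 + z - z²), the product of all factors after the first has coefficients 2,13,29,22,-4,-8 for degrees 0…5.
[z⁵] = 1·(-8) + 1·29 + 1·13 = 34.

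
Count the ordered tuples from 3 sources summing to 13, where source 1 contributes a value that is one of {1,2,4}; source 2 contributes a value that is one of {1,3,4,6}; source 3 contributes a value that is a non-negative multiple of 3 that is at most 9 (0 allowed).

The generating function for the choices is (y + y² + y⁴)·(y + y³ + y⁴ + y⁶)·(1 + y³ + y⁶ + y⁹); the count is [y¹³].
(y + y² + y⁴) has coefficients 0,1,1,0,1 for degrees 0…4.
(y + y³ + y⁴ + y⁶) has coefficients 0,1,0,1,1,0,1,0,0,0,0,0,0,0 for degrees 0…13.
Finally multiplying by (1 + y³ + y⁶ + y⁹), the product of all factors after the first has coefficients 0,1,0,1,2,0,2,2,0,2,2,0,2,1 for degrees 0…13.
[y¹³] = 1·2 + 1·0 + 1·2 = 4.

4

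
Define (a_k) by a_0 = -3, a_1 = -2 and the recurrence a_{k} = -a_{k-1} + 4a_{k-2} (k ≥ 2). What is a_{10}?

-8122

The ordinary generating function has denominator 1 + z - 4z^2.
Iterating the recurrence: a_0,…,a_{10} = -3, -2, -10, 2, -42, 50, -218, 418, -1290, 2962, -8122.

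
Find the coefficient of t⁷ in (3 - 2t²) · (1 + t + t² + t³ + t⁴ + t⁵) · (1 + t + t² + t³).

-2

(3 - 2t²) has coefficients 3,0,-2 for degrees 0…2.
(1 + t + t² + t³ + t⁴ + t⁵) has coefficients 1,1,1,1,1,1,0,0 for degrees 0…7.
Finally multiplying by (1 + t + t² + t³), the product of all factors after the first has coefficients 1,2,3,4,4,4,3,2 for degrees 0…7.
[t⁷] = 3·2 − 2·4 = -2.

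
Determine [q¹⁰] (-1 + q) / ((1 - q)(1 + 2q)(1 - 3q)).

Partial fractions give a closed form: a_n = (-2/5)·(-2)^n + (-3/5)·3^n.
At n = 10: a_10 = -35839.

-35839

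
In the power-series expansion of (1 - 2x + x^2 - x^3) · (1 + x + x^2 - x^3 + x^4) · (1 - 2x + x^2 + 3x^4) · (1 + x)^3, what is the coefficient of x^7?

(1 - 2x + x^2 - x^3) has coefficients 1,-2,1,-1 for degrees 0…3.
(1 + x + x^2 - x^3 + x^4) has coefficients 1,1,1,-1,1,0,0,0 for degrees 0…7.
Multiplying by (1 - 2x + x^2 + 3x^4) gives running coefficients 1,-1,0,-2,7,0,4,-3 for degrees 0…7.
Finally multiplying by (1 + x)^3, the product of all factors after the first has coefficients 1,2,0,-4,0,15,23,16 for degrees 0…7.
[x^7] = 1·16 − 2·23 + 1·15 − 1·0 = -15.

-15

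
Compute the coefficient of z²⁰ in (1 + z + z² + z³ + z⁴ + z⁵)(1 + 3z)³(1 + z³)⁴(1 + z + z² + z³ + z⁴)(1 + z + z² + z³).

(1 + z + z² + z³ + z⁴ + z⁵) has coefficients 1,1,1,1,1,1 for degrees 0…5.
(1 + 3z)³ has coefficients 1,9,27,27,0,0,0,0,0,0,0,0,0,0,0,0,0,0,0,0,0 for degrees 0…20.
Multiplying by (1 + z³)⁴ gives running coefficients 1,9,27,31,36,108,114,54,162,166,36,108,109,9,27,27,0,0,0,0,0 for degrees 0…20.
Multiplying by (1 + z + z² + z³ + z⁴) gives running coefficients 1,10,37,68,104,211,316,343,474,604,532,526,581,428,289,280,172,63,54,27,0 for degrees 0…20.
Finally multiplying by (1 + z + z² + z³), the product of all factors after the first has coefficients 1,11,48,116,219,420,699,974,1344,1737,1953,2136,2243,2067,1824,1578,1169,804,569,316,144 for degrees 0…20.
[z²⁰] = 1·144 + 1·316 + 1·569 + 1·804 + 1·1169 + 1·1578 = 4580.

4580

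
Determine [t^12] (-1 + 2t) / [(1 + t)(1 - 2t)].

Partial fractions give a closed form: a_n = (-1)·(-1)^n.
At n = 12: a_12 = -1.

-1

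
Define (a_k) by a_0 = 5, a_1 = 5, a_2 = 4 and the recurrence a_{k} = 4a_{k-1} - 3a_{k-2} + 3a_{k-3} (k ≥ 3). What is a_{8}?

8791

The ordinary generating function has denominator 1 - 4y + 3y^2 - 3y^3.
Iterating the recurrence: a_0,…,a_{8} = 5, 5, 4, 16, 67, 232, 775, 2605, 8791.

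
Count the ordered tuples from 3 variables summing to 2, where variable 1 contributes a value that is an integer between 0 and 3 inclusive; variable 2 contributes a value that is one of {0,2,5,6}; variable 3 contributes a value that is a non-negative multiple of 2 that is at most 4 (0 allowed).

The generating function for the choices is (1 + x + x² + x³)·(1 + x² + x⁵ + x⁶)·(1 + x² + x⁴); the count is [x²].
(1 + x + x² + x³) has coefficients 1,1,1 for degrees 0…2.
(1 + x² + x⁵ + x⁶) has coefficients 1,0,1 for degrees 0…2.
Finally multiplying by (1 + x² + x⁴), the product of all factors after the first has coefficients 1,0,2 for degrees 0…2.
[x²] = 1·2 + 1·0 + 1·1 = 3.

3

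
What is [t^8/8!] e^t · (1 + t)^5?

19081

The EGF product rule gives c_8 = Σ_{k_1+k_2=8} C(8; k_1,k_2) · ∏ g_i(k_i), where e^t gives (1)^k; (1+t)^5 gives the falling factorial (5)_k.
g_1(k) for k = 0…8: 1, 1, 1, 1, 1, 1, 1, 1, 1.
g_2(k) for k = 0…8: 1, 5, 20, 60, 120, 120, 0, 0, 0.
c_8 = Σ_k C(8,k)·g_1(k)·g_2(8−k) = 56·1·120 + 70·1·120 + 56·1·60 + 28·1·20 + 8·1·5 + 1·1·1 = 6720 + 8400 + 3360 + 560 + 40 + 1 = 19081.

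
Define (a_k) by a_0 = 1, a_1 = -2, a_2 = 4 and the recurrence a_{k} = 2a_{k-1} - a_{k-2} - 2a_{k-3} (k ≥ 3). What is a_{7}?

-48

The ordinary generating function has denominator 1 - 2z + z^2 + 2z^3.
Iterating the recurrence: a_0,…,a_{7} = 1, -2, 4, 8, 16, 16, 0, -48.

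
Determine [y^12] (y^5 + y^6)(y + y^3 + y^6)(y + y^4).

2

(y^5 + y^6) has coefficients 0,0,0,0,0,1,1 for degrees 0…6.
(y + y^3 + y^6) has coefficients 0,1,0,1,0,0,1,0,0,0,0,0,0 for degrees 0…12.
Finally multiplying by (y + y^4), the product of all factors after the first has coefficients 0,0,1,0,1,1,0,2,0,0,1,0,0 for degrees 0…12.
[y^12] = 1·2 + 1·0 = 2.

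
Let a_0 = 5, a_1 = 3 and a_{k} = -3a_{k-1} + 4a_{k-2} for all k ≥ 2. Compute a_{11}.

The ordinary generating function has denominator 1 + 3q - 4q^2.
Iterating the recurrence: a_0,…,a_{11} = 5, 3, 11, -21, 107, -405, 1643, -6549, 26219, -104853, 419435, -1677717.

-1677717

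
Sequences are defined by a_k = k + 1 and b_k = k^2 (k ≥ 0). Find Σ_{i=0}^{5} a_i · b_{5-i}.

This is [x^5] in the product of the two ordinary generating functions.
Σ = 1·25 + 2·16 + 3·9 + 4·4 + 5·1 + 6·0 = 105.

105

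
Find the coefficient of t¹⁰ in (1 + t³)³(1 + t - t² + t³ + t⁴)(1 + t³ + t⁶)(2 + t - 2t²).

(1 + t³)³ has coefficients 1,0,0,3,0,0,3,0,0,1 for degrees 0…9.
(1 + t - t² + t³ + t⁴) has coefficients 1,1,-1,1,1,0,0,0,0,0,0 for degrees 0…10.
Multiplying by (1 + t³ + t⁶) gives running coefficients 1,1,-1,2,2,-1,2,2,-1,1,1 for degrees 0…10.
Finally multiplying by (2 + t - 2t²), the product of all factors after the first has coefficients 2,3,-3,1,8,-4,-1,8,-4,-3,5 for degrees 0…10.
[t¹⁰] = 1·5 + 3·8 + 3·8 + 1·3 = 56.

56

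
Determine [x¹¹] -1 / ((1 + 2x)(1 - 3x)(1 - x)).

-158886

Partial fractions give a closed form: a_n = (-4/15)·(-2)^n + (-9/10)·3^n + (1/6)·1^n.
At n = 11: a_11 = -158886.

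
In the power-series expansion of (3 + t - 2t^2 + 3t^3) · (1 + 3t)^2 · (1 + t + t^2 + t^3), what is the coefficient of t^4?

50

(3 + t - 2t^2 + 3t^3) has coefficients 3,1,-2,3 for degrees 0…3.
(1 + 3t)^2 has coefficients 1,6,9,0,0 for degrees 0…4.
Finally multiplying by (1 + t + t^2 + t^3), the product of all factors after the first has coefficients 1,7,16,16,15 for degrees 0…4.
[t^4] = 3·15 + 1·16 − 2·16 + 3·7 = 50.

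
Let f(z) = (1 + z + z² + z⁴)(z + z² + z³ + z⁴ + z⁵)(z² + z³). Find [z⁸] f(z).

7

(1 + z + z² + z⁴) has coefficients 1,1,1,0,1 for degrees 0…4.
(z + z² + z³ + z⁴ + z⁵) has coefficients 0,1,1,1,1,1,0,0,0 for degrees 0…8.
Finally multiplying by (z² + z³), the product of all factors after the first has coefficients 0,0,0,1,2,2,2,2,1 for degrees 0…8.
[z⁸] = 1·1 + 1·2 + 1·2 + 1·2 = 7.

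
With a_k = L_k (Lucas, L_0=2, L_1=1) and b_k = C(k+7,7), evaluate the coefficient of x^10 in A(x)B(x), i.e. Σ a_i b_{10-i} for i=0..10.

The convolution is the t^10 coefficient of A(t)B(t).
Σ = 2·19448 + 1·11440 + 3·6435 + 4·3432 + 7·1716 + 11·792 + 18·330 + 29·120 + 47·36 + 76·8 + 123·1 = 115936.

115936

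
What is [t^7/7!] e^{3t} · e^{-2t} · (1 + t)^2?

The EGF product rule gives c_7 = Σ_{k_1+k_2+k_3=7} C(7; k_1,k_2,k_3) · ∏ g_i(k_i), where e^{3t} gives (3)^k; e^{-2t} gives (-2)^k; (1+t)^2 gives the falling factorial (2)_k.
g_1(k) for k = 0…7: 1, 3, 9, 27, 81, 243, 729, 2187.
g_2(k) for k = 0…7: 1, -2, 4, -8, 16, -32, 64, -128.
g_3(k) for k = 0…7: 1, 2, 2, 0, 0, 0, 0, 0.
First combine the last two factors: h(k) = Σ_j C(k,j)·g_2(j)·g_3(k−j) for k = 0…7: 1, 0, -2, 4, 0, -32, 160, -576.
c_7 = Σ_k C(7,k)·g_1(k)·h(7−k) = 1·1·(-576) + 7·3·160 + 21·9·(-32) + 35·81·4 + 21·243·(-2) + 1·2187·1 = −576 + 3360 − 6048 + 11340 − 10206 + 2187 = 57.

57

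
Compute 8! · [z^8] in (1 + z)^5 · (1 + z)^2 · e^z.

The EGF product rule gives c_8 = Σ_{k_1+k_2+k_3=8} C(8; k_1,k_2,k_3) · ∏ g_i(k_i), where (1+z)^5 gives the falling factorial (5)_k; (1+z)^2 gives the falling factorial (2)_k; e^z gives (1)^k.
g_1(k) for k = 0…8: 1, 5, 20, 60, 120, 120, 0, 0, 0.
g_2(k) for k = 0…8: 1, 2, 2, 0, 0, 0, 0, 0, 0.
g_3(k) for k = 0…8: 1, 1, 1, 1, 1, 1, 1, 1, 1.
First combine the last two factors: h(k) = Σ_j C(k,j)·g_2(j)·g_3(k−j) for k = 0…8: 1, 3, 7, 13, 21, 31, 43, 57, 73.
c_8 = Σ_k C(8,k)·g_1(k)·h(8−k) = 1·1·73 + 8·5·57 + 28·20·43 + 56·60·31 + 70·120·21 + 56·120·13 = 73 + 2280 + 24080 + 104160 + 176400 + 87360 = 394353.

394353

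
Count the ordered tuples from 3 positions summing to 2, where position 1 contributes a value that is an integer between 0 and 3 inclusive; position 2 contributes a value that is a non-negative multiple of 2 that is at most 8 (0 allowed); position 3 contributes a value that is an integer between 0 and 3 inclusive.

The generating function for the choices is (1 + y + y^2 + y^3)·(1 + y^2 + y^4 + y^6 + y^8)·(1 + y + y^2 + y^3); the count is [y^2].
(1 + y + y^2 + y^3) has coefficients 1,1,1 for degrees 0…2.
(1 + y^2 + y^4 + y^6 + y^8) has coefficients 1,0,1 for degrees 0…2.
Finally multiplying by (1 + y + y^2 + y^3), the product of all factors after the first has coefficients 1,1,2 for degrees 0…2.
[y^2] = 1·2 + 1·1 + 1·1 = 4.

4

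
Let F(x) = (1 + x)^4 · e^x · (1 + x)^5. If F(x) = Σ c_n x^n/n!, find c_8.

The EGF product rule gives c_8 = Σ_{k_1+k_2+k_3=8} C(8; k_1,k_2,k_3) · ∏ g_i(k_i), where (1+x)^4 gives the falling factorial (4)_k; e^x gives (1)^k; (1+x)^5 gives the falling factorial (5)_k.
g_1(k) for k = 0…8: 1, 4, 12, 24, 24, 0, 0, 0, 0.
g_2(k) for k = 0…8: 1, 1, 1, 1, 1, 1, 1, 1, 1.
g_3(k) for k = 0…8: 1, 5, 20, 60, 120, 120, 0, 0, 0.
First combine the last two factors: h(k) = Σ_j C(k,j)·g_2(j)·g_3(k−j) for k = 0…8: 1, 6, 31, 136, 501, 1546, 4051, 9276, 19081.
c_8 = Σ_k C(8,k)·g_1(k)·h(8−k) = 1·1·19081 + 8·4·9276 + 28·12·4051 + 56·24·1546 + 70·24·501 = 19081 + 296832 + 1361136 + 2077824 + 841680 = 4596553.

4596553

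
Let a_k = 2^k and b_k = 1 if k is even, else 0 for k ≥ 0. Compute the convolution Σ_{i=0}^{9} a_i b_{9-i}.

682

The convolution is the x^9 coefficient of A(x)B(x).
Σ = 1·0 + 2·1 + 4·0 + 8·1 + 16·0 + 32·1 + 64·0 + 128·1 + 256·0 + 512·1 = 682.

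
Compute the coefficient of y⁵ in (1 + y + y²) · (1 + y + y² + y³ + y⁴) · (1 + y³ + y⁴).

7

(1 + y + y²) has coefficients 1,1,1 for degrees 0…2.
(1 + y + y² + y³ + y⁴) has coefficients 1,1,1,1,1,0 for degrees 0…5.
Finally multiplying by (1 + y³ + y⁴), the product of all factors after the first has coefficients 1,1,1,2,3,2 for degrees 0…5.
[y⁵] = 1·2 + 1·3 + 1·2 = 7.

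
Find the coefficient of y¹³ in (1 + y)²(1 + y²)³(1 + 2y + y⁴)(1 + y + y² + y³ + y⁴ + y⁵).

26

(1 + y)² has coefficients 1,2,1 for degrees 0…2.
(1 + y²)³ has coefficients 1,0,3,0,3,0,1,0,0,0,0,0,0,0 for degrees 0…13.
Multiplying by (1 + 2y + y⁴) gives running coefficients 1,2,3,6,4,6,4,2,3,0,1,0,0,0 for degrees 0…13.
Finally multiplying by (1 + y + y² + y³ + y⁴ + y⁵), the product of all factors after the first has coefficients 1,3,6,12,16,22,25,25,25,19,16,10,6,4 for degrees 0…13.
[y¹³] = 1·4 + 2·6 + 1·10 = 26.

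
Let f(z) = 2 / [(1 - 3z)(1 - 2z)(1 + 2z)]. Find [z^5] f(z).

Partial fractions give a closed form: a_n = (18/5)·3^n + (-2)·2^n + (2/5)·(-2)^n.
At n = 5: a_5 = 798.

798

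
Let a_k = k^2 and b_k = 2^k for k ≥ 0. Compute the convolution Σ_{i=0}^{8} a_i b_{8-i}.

Write out a_i and b_{8-i} for i = 0,…,8 and sum the products.
Σ = 0·256 + 1·128 + 4·64 + 9·32 + 16·16 + 25·8 + 36·4 + 49·2 + 64·1 = 1434.

1434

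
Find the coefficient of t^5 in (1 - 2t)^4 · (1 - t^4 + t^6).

(1 - 2t)^4 has coefficients 1,-8,24,-32,16 for degrees 0…4.
(1 - t^4 + t^6) has coefficients 1,0,0,0,-1,0 for degrees 0…5.
[t^5] = 1·0 − 8·(-1) + 24·0 − 32·0 + 16·0 = 8.

8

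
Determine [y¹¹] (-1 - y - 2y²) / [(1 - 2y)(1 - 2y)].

-46080

The denominator gives the recurrence a_n = 4a_(n−1) − 4a_(n−2) for n ≥ 3; the numerator fixes a_0 = -1, a_1 = -5, a_2 = -18.
Iterating: -1, -5, -18, -52, -136, -336, -800, -1856, -4224, -9472, -20992, -46080, so a_11 = -46080.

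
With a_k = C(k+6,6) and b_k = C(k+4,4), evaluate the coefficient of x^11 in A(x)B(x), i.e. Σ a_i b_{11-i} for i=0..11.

705432

This is [x^11] in the product of the two ordinary generating functions.
Σ = 1·1365 + 7·1001 + 28·715 + 84·495 + 210·330 + 462·210 + 924·126 + 1716·70 + 3003·35 + 5005·15 + 8008·5 + 12376·1 = 705432.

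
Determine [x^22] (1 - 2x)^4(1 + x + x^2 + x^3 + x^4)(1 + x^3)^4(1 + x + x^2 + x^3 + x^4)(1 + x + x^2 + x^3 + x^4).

238

(1 - 2x)^4 has coefficients 1,-8,24,-32,16 for degrees 0…4.
(1 + x + x^2 + x^3 + x^4) has coefficients 1,1,1,1,1,0,0,0,0,0,0,0,0,0,0,0,0,0,0,0,0,0,0 for degrees 0…22.
Multiplying by (1 + x^3)^4 gives running coefficients 1,1,1,5,5,4,10,10,6,10,10,4,5,5,1,1,1,0,0,0,0,0,0 for degrees 0…22.
Multiplying by (1 + x + x^2 + x^3 + x^4) gives running coefficients 1,2,3,8,13,16,25,34,35,40,46,40,35,34,25,16,13,8,3,2,1,0,0 for degrees 0…22.
Finally multiplying by (1 + x + x^2 + x^3 + x^4), the product of all factors after the first has coefficients 1,3,6,14,27,42,65,96,123,150,180,195,196,195,180,150,123,96,65,42,27,14,6 for degrees 0…22.
[x^22] = 1·6 − 8·14 + 24·27 − 32·42 + 16·65 = 238.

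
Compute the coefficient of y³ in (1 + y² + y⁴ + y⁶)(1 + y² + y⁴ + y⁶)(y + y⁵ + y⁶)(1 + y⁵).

(1 + y² + y⁴ + y⁶) has coefficients 1,0,1,0 for degrees 0…3.
(1 + y² + y⁴ + y⁶) has coefficients 1,0,1,0 for degrees 0…3.
Multiplying by (y + y⁵ + y⁶) gives running coefficients 0,1,0,1 for degrees 0…3.
Finally multiplying by (1 + y⁵), the product of all factors after the first has coefficients 0,1,0,1 for degrees 0…3.
[y³] = 1·1 + 1·1 = 2.

2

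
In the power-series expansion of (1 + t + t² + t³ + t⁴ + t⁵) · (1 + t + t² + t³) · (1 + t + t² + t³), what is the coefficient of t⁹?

6

(1 + t + t² + t³ + t⁴ + t⁵) has coefficients 1,1,1,1,1,1 for degrees 0…5.
(1 + t + t² + t³) has coefficients 1,1,1,1,0,0,0,0,0,0 for degrees 0…9.
Finally multiplying by (1 + t + t² + t³), the product of all factors after the first has coefficients 1,2,3,4,3,2,1,0,0,0 for degrees 0…9.
[t⁹] = 1·0 + 1·0 + 1·0 + 1·1 + 1·2 + 1·3 = 6.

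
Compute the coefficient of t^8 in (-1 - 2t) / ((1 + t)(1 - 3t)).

Partial fractions give a closed form: a_n = (1/4)·(-1)^n + (-5/4)·3^n.
At n = 8: a_8 = -8201.

-8201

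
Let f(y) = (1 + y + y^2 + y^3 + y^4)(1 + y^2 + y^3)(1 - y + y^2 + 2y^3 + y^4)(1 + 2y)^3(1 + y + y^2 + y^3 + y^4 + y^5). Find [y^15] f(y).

(1 + y + y^2 + y^3 + y^4) has coefficients 1,1,1,1,1 for degrees 0…4.
(1 + y^2 + y^3) has coefficients 1,0,1,1,0,0,0,0,0,0,0,0,0,0,0,0 for degrees 0…15.
Multiplying by (1 - y + y^2 + 2y^3 + y^4) gives running coefficients 1,-1,2,2,1,3,3,1,0,0,0,0,0,0,0,0 for degrees 0…15.
Multiplying by (1 + 2y)^3 gives running coefficients 1,5,8,10,29,49,49,63,66,36,8,0,0,0,0,0 for degrees 0…15.
Finally multiplying by (1 + y + y^2 + y^3 + y^4 + y^5), the product of all factors after the first has coefficients 1,6,14,24,53,102,150,208,266,292,271,222,173,110,44,8 for degrees 0…15.
[y^15] = 1·8 + 1·44 + 1·110 + 1·173 + 1·222 = 557.

557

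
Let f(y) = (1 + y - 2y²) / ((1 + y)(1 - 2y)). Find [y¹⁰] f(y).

682

The denominator gives the recurrence a_n = a_(n−1) + 2a_(n−2) for n ≥ 3; the numerator fixes a_0 = 1, a_1 = 2, a_2 = 2.
Iterating: 1, 2, 2, 6, 10, 22, 42, 86, 170, 342, 682, so a_10 = 682.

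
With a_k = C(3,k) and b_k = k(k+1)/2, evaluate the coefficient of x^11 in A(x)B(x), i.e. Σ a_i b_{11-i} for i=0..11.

This is [x^11] in the product of the two ordinary generating functions.
Σ = 1·66 + 3·55 + 3·45 + 1·36 + 0·28 + 0·21 + 0·15 + 0·10 + 0·6 + 0·3 + 0·1 + 0·0 = 402.

402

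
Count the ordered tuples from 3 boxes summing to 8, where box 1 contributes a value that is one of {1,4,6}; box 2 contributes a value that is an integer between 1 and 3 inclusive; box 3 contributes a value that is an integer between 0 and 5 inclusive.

7

The generating function for the choices is (z + z^4 + z^6)·(z + z^2 + z^3)·(1 + z + z^2 + z^3 + z^4 + z^5); the count is [z^8].
(z + z^4 + z^6) has coefficients 0,1,0,0,1,0,1 for degrees 0…6.
(z + z^2 + z^3) has coefficients 0,1,1,1,0,0,0,0,0 for degrees 0…8.
Finally multiplying by (1 + z + z^2 + z^3 + z^4 + z^5), the product of all factors after the first has coefficients 0,1,2,3,3,3,3,2,1 for degrees 0…8.
[z^8] = 1·2 + 1·3 + 1·2 = 7.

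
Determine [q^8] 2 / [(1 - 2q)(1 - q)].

1022

The denominator gives the recurrence a_n = 3a_(n−1) − 2a_(n−2) for n ≥ 2; the numerator fixes a_0 = 2, a_1 = 6.
Iterating: 2, 6, 14, 30, 62, 126, 254, 510, 1022, so a_8 = 1022.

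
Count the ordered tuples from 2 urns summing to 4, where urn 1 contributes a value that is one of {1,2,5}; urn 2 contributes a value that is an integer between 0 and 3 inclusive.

2

The generating function for the choices is (x + x² + x⁵)·(1 + x + x² + x³); the count is [x⁴].
(x + x² + x⁵) has coefficients 0,1,1,0,0 for degrees 0…4.
(1 + x + x² + x³) has coefficients 1,1,1,1,0 for degrees 0…4.
[x⁴] = 1·1 + 1·1 = 2.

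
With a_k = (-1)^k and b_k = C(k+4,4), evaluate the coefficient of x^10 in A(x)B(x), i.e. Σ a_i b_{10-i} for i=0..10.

581

This is [x^10] in the product of the two ordinary generating functions.
Σ = 1·1001 − 1·715 + 1·495 − 1·330 + 1·210 − 1·126 + 1·70 − 1·35 + 1·15 − 1·5 + 1·1 = 581.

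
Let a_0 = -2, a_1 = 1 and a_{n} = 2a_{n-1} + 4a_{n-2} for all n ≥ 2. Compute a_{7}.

-1216

The ordinary generating function has denominator 1 - 2q - 4q^2.
Iterating the recurrence: a_0,…,a_{7} = -2, 1, -6, -8, -40, -112, -384, -1216.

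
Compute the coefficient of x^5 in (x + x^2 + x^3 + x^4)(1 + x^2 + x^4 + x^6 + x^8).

2

(x + x^2 + x^3 + x^4) has coefficients 0,1,1,1,1 for degrees 0…4.
(1 + x^2 + x^4 + x^6 + x^8) has coefficients 1,0,1,0,1,0 for degrees 0…5.
[x^5] = 1·1 + 1·0 + 1·1 + 1·0 = 2.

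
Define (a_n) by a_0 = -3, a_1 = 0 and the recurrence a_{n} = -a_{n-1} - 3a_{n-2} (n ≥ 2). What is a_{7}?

The ordinary generating function has denominator 1 + q + 3q^2.
Iterating the recurrence: a_0,…,a_{7} = -3, 0, 9, -9, -18, 45, 9, -144.

-144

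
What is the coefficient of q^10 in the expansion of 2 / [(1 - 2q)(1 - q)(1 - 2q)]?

40962

The denominator gives the recurrence a_n = 5a_(n−1) − 8a_(n−2) + 4a_(n−3) for n ≥ 3; the numerator fixes a_0 = 2, a_1 = 10, a_2 = 34.
Iterating: 2, 10, 34, 98, 258, 642, 1538, 3586, 8194, 18434, 40962, so a_10 = 40962.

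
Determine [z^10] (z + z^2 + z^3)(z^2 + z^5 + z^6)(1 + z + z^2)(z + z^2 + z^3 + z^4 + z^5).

(z + z^2 + z^3) has coefficients 0,1,1,1 for degrees 0…3.
(z^2 + z^5 + z^6) has coefficients 0,0,1,0,0,1,1,0,0,0,0 for degrees 0…10.
Multiplying by (1 + z + z^2) gives running coefficients 0,0,1,1,1,1,2,2,1,0,0 for degrees 0…10.
Finally multiplying by (z + z^2 + z^3 + z^4 + z^5), the product of all factors after the first has coefficients 0,0,0,1,2,3,4,6,7,7,6 for degrees 0…10.
[z^10] = 1·7 + 1·7 + 1·6 = 20.

20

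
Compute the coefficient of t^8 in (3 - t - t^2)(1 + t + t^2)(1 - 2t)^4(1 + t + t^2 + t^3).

(3 - t - t^2) has coefficients 3,-1,-1 for degrees 0…2.
(1 + t + t^2) has coefficients 1,1,1,0,0,0,0,0,0 for degrees 0…8.
Multiplying by (1 - 2t)^4 gives running coefficients 1,-7,17,-16,8,-16,16,0,0 for degrees 0…8.
Finally multiplying by (1 + t + t^2 + t^3), the product of all factors after the first has coefficients 1,-6,11,-5,2,-7,-8,8,0 for degrees 0…8.
[t^8] = 3·0 − 1·8 − 1·(-8) = 0.

0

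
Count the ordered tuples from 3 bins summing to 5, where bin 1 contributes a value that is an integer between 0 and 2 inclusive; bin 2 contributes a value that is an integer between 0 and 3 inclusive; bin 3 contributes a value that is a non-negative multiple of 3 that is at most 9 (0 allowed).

The generating function for the choices is (1 + q + q^2)·(1 + q + q^2 + q^3)·(1 + q^3 + q^6 + q^9); the count is [q^5].
(1 + q + q^2) has coefficients 1,1,1 for degrees 0…2.
(1 + q + q^2 + q^3) has coefficients 1,1,1,1,0,0 for degrees 0…5.
Finally multiplying by (1 + q^3 + q^6 + q^9), the product of all factors after the first has coefficients 1,1,1,2,1,1 for degrees 0…5.
[q^5] = 1·1 + 1·1 + 1·2 = 4.

4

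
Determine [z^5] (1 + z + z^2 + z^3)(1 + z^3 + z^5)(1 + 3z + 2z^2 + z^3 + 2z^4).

12

(1 + z + z^2 + z^3) has coefficients 1,1,1,1 for degrees 0…3.
(1 + z^3 + z^5) has coefficients 1,0,0,1,0,1 for degrees 0…5.
Finally multiplying by (1 + 3z + 2z^2 + z^3 + 2z^4), the product of all factors after the first has coefficients 1,3,2,2,5,3 for degrees 0…5.
[z^5] = 1·3 + 1·5 + 1·2 + 1·2 = 12.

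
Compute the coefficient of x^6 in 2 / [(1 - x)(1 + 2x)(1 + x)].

Partial fractions give a closed form: a_n = (1/3)·1^n + (8/3)·(-2)^n + (-1)·(-1)^n.
At n = 6: a_6 = 170.

170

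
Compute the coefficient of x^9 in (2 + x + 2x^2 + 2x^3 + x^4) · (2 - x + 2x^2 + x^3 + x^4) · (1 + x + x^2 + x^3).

10

(2 + x + 2x^2 + 2x^3 + x^4) has coefficients 2,1,2,2,1 for degrees 0…4.
(2 - x + 2x^2 + x^3 + x^4) has coefficients 2,-1,2,1,1,0,0,0,0,0 for degrees 0…9.
Finally multiplying by (1 + x + x^2 + x^3), the product of all factors after the first has coefficients 2,1,3,4,3,4,2,1,0,0 for degrees 0…9.
[x^9] = 2·0 + 1·0 + 2·1 + 2·2 + 1·4 = 10.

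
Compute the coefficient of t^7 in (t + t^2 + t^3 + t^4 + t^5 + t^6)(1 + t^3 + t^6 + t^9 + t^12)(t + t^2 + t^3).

6

(t + t^2 + t^3 + t^4 + t^5 + t^6) has coefficients 0,1,1,1,1,1,1 for degrees 0…6.
(1 + t^3 + t^6 + t^9 + t^12) has coefficients 1,0,0,1,0,0,1,0 for degrees 0…7.
Finally multiplying by (t + t^2 + t^3), the product of all factors after the first has coefficients 0,1,1,1,1,1,1,1 for degrees 0…7.
[t^7] = 1·1 + 1·1 + 1·1 + 1·1 + 1·1 + 1·1 = 6.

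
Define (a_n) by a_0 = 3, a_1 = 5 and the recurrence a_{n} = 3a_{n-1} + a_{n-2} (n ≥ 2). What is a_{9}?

76631

The ordinary generating function has denominator 1 - 3q - q^2.
Iterating the recurrence: a_0,…,a_{9} = 3, 5, 18, 59, 195, 644, 2127, 7025, 23202, 76631.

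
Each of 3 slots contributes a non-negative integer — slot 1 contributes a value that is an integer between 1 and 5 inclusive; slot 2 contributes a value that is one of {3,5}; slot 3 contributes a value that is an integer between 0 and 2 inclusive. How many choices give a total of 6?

The generating function for the choices is (x + x^2 + x^3 + x^4 + x^5)·(x^3 + x^5)·(1 + x + x^2); the count is [x^6].
(x + x^2 + x^3 + x^4 + x^5) has coefficients 0,1,1,1,1,1 for degrees 0…5.
(x^3 + x^5) has coefficients 0,0,0,1,0,1,0 for degrees 0…6.
Finally multiplying by (1 + x + x^2), the product of all factors after the first has coefficients 0,0,0,1,1,2,1 for degrees 0…6.
[x^6] = 1·2 + 1·1 + 1·1 + 1·0 + 1·0 = 4.

4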